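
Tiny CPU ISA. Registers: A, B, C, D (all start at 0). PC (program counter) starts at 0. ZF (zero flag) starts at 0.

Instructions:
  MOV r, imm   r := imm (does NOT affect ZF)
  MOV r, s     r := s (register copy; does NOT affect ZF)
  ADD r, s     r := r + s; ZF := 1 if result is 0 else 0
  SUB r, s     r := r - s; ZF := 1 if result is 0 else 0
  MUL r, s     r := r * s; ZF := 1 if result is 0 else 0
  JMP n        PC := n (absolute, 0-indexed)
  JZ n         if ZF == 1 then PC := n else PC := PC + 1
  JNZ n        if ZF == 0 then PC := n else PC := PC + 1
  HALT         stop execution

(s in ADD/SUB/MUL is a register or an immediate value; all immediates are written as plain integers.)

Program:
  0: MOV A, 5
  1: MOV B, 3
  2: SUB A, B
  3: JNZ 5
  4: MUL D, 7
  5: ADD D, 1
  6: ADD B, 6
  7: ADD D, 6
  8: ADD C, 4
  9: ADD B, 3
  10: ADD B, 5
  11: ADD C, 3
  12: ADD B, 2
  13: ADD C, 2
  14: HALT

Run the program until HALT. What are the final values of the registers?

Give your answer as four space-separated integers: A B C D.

Step 1: PC=0 exec 'MOV A, 5'. After: A=5 B=0 C=0 D=0 ZF=0 PC=1
Step 2: PC=1 exec 'MOV B, 3'. After: A=5 B=3 C=0 D=0 ZF=0 PC=2
Step 3: PC=2 exec 'SUB A, B'. After: A=2 B=3 C=0 D=0 ZF=0 PC=3
Step 4: PC=3 exec 'JNZ 5'. After: A=2 B=3 C=0 D=0 ZF=0 PC=5
Step 5: PC=5 exec 'ADD D, 1'. After: A=2 B=3 C=0 D=1 ZF=0 PC=6
Step 6: PC=6 exec 'ADD B, 6'. After: A=2 B=9 C=0 D=1 ZF=0 PC=7
Step 7: PC=7 exec 'ADD D, 6'. After: A=2 B=9 C=0 D=7 ZF=0 PC=8
Step 8: PC=8 exec 'ADD C, 4'. After: A=2 B=9 C=4 D=7 ZF=0 PC=9
Step 9: PC=9 exec 'ADD B, 3'. After: A=2 B=12 C=4 D=7 ZF=0 PC=10
Step 10: PC=10 exec 'ADD B, 5'. After: A=2 B=17 C=4 D=7 ZF=0 PC=11
Step 11: PC=11 exec 'ADD C, 3'. After: A=2 B=17 C=7 D=7 ZF=0 PC=12
Step 12: PC=12 exec 'ADD B, 2'. After: A=2 B=19 C=7 D=7 ZF=0 PC=13
Step 13: PC=13 exec 'ADD C, 2'. After: A=2 B=19 C=9 D=7 ZF=0 PC=14
Step 14: PC=14 exec 'HALT'. After: A=2 B=19 C=9 D=7 ZF=0 PC=14 HALTED

Answer: 2 19 9 7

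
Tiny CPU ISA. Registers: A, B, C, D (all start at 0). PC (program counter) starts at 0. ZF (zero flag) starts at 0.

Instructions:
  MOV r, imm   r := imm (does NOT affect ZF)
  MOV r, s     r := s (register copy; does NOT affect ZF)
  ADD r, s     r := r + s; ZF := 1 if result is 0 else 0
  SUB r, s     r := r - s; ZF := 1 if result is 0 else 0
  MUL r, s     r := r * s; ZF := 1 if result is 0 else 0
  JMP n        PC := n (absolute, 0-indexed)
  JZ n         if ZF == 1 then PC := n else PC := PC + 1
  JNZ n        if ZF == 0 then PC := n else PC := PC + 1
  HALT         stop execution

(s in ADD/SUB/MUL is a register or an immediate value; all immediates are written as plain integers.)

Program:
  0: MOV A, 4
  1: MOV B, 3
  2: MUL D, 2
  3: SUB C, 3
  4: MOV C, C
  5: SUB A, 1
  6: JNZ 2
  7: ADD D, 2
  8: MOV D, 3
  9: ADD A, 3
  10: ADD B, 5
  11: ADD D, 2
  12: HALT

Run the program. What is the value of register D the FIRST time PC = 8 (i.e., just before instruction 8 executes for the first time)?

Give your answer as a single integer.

Step 1: PC=0 exec 'MOV A, 4'. After: A=4 B=0 C=0 D=0 ZF=0 PC=1
Step 2: PC=1 exec 'MOV B, 3'. After: A=4 B=3 C=0 D=0 ZF=0 PC=2
Step 3: PC=2 exec 'MUL D, 2'. After: A=4 B=3 C=0 D=0 ZF=1 PC=3
Step 4: PC=3 exec 'SUB C, 3'. After: A=4 B=3 C=-3 D=0 ZF=0 PC=4
Step 5: PC=4 exec 'MOV C, C'. After: A=4 B=3 C=-3 D=0 ZF=0 PC=5
Step 6: PC=5 exec 'SUB A, 1'. After: A=3 B=3 C=-3 D=0 ZF=0 PC=6
Step 7: PC=6 exec 'JNZ 2'. After: A=3 B=3 C=-3 D=0 ZF=0 PC=2
Step 8: PC=2 exec 'MUL D, 2'. After: A=3 B=3 C=-3 D=0 ZF=1 PC=3
Step 9: PC=3 exec 'SUB C, 3'. After: A=3 B=3 C=-6 D=0 ZF=0 PC=4
Step 10: PC=4 exec 'MOV C, C'. After: A=3 B=3 C=-6 D=0 ZF=0 PC=5
Step 11: PC=5 exec 'SUB A, 1'. After: A=2 B=3 C=-6 D=0 ZF=0 PC=6
Step 12: PC=6 exec 'JNZ 2'. After: A=2 B=3 C=-6 D=0 ZF=0 PC=2
Step 13: PC=2 exec 'MUL D, 2'. After: A=2 B=3 C=-6 D=0 ZF=1 PC=3
Step 14: PC=3 exec 'SUB C, 3'. After: A=2 B=3 C=-9 D=0 ZF=0 PC=4
Step 15: PC=4 exec 'MOV C, C'. After: A=2 B=3 C=-9 D=0 ZF=0 PC=5
Step 16: PC=5 exec 'SUB A, 1'. After: A=1 B=3 C=-9 D=0 ZF=0 PC=6
Step 17: PC=6 exec 'JNZ 2'. After: A=1 B=3 C=-9 D=0 ZF=0 PC=2
Step 18: PC=2 exec 'MUL D, 2'. After: A=1 B=3 C=-9 D=0 ZF=1 PC=3
Step 19: PC=3 exec 'SUB C, 3'. After: A=1 B=3 C=-12 D=0 ZF=0 PC=4
Step 20: PC=4 exec 'MOV C, C'. After: A=1 B=3 C=-12 D=0 ZF=0 PC=5
Step 21: PC=5 exec 'SUB A, 1'. After: A=0 B=3 C=-12 D=0 ZF=1 PC=6
Step 22: PC=6 exec 'JNZ 2'. After: A=0 B=3 C=-12 D=0 ZF=1 PC=7
Step 23: PC=7 exec 'ADD D, 2'. After: A=0 B=3 C=-12 D=2 ZF=0 PC=8
First time PC=8: D=2

2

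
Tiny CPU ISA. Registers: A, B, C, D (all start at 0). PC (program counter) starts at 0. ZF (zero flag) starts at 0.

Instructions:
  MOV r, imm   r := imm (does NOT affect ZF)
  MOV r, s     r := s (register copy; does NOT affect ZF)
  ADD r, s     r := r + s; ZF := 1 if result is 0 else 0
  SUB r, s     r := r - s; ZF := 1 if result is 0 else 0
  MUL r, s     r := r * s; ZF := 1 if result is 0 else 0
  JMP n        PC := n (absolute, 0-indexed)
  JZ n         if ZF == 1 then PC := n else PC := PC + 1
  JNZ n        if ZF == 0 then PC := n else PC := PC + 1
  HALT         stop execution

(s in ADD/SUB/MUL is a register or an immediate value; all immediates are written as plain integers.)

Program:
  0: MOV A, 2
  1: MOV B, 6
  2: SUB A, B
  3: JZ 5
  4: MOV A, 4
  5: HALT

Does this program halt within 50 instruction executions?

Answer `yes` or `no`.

Step 1: PC=0 exec 'MOV A, 2'. After: A=2 B=0 C=0 D=0 ZF=0 PC=1
Step 2: PC=1 exec 'MOV B, 6'. After: A=2 B=6 C=0 D=0 ZF=0 PC=2
Step 3: PC=2 exec 'SUB A, B'. After: A=-4 B=6 C=0 D=0 ZF=0 PC=3
Step 4: PC=3 exec 'JZ 5'. After: A=-4 B=6 C=0 D=0 ZF=0 PC=4
Step 5: PC=4 exec 'MOV A, 4'. After: A=4 B=6 C=0 D=0 ZF=0 PC=5
Step 6: PC=5 exec 'HALT'. After: A=4 B=6 C=0 D=0 ZF=0 PC=5 HALTED

Answer: yes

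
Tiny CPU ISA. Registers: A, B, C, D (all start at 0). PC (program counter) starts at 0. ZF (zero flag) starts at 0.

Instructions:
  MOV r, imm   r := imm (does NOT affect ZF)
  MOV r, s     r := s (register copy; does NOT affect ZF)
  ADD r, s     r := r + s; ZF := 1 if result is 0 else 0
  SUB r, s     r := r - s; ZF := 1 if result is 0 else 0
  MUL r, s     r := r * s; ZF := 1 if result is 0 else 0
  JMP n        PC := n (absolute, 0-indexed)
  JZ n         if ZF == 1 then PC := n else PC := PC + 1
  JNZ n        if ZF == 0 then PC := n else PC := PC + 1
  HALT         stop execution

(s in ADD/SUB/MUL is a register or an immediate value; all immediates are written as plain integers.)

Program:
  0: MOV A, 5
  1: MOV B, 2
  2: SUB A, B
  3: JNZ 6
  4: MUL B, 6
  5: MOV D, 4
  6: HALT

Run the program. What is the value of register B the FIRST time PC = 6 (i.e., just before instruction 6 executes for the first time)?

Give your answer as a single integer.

Step 1: PC=0 exec 'MOV A, 5'. After: A=5 B=0 C=0 D=0 ZF=0 PC=1
Step 2: PC=1 exec 'MOV B, 2'. After: A=5 B=2 C=0 D=0 ZF=0 PC=2
Step 3: PC=2 exec 'SUB A, B'. After: A=3 B=2 C=0 D=0 ZF=0 PC=3
Step 4: PC=3 exec 'JNZ 6'. After: A=3 B=2 C=0 D=0 ZF=0 PC=6
First time PC=6: B=2

2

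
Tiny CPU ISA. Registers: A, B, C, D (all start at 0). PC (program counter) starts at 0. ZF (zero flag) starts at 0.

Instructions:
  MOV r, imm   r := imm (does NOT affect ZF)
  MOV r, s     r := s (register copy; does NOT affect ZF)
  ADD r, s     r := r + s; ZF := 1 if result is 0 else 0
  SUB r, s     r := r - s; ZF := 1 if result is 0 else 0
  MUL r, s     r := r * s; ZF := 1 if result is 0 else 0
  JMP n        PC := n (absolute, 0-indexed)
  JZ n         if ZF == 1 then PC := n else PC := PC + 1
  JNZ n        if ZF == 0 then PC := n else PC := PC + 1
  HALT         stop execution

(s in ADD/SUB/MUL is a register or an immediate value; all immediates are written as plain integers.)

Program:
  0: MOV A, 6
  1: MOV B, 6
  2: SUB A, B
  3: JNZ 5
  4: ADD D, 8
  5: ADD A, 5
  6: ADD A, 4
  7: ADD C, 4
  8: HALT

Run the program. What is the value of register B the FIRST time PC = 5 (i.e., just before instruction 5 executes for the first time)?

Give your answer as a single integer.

Step 1: PC=0 exec 'MOV A, 6'. After: A=6 B=0 C=0 D=0 ZF=0 PC=1
Step 2: PC=1 exec 'MOV B, 6'. After: A=6 B=6 C=0 D=0 ZF=0 PC=2
Step 3: PC=2 exec 'SUB A, B'. After: A=0 B=6 C=0 D=0 ZF=1 PC=3
Step 4: PC=3 exec 'JNZ 5'. After: A=0 B=6 C=0 D=0 ZF=1 PC=4
Step 5: PC=4 exec 'ADD D, 8'. After: A=0 B=6 C=0 D=8 ZF=0 PC=5
First time PC=5: B=6

6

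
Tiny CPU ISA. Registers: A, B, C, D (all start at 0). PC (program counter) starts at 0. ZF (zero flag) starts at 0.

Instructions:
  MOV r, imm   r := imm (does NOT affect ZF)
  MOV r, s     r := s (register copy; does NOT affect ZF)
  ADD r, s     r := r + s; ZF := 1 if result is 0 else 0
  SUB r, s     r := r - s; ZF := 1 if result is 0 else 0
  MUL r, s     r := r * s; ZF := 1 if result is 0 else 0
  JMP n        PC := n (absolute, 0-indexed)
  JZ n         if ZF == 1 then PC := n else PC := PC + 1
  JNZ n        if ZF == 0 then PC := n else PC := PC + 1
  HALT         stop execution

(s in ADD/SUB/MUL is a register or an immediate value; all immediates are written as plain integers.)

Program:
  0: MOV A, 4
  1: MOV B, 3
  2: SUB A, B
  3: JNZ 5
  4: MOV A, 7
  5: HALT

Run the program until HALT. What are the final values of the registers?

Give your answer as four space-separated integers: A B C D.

Answer: 1 3 0 0

Derivation:
Step 1: PC=0 exec 'MOV A, 4'. After: A=4 B=0 C=0 D=0 ZF=0 PC=1
Step 2: PC=1 exec 'MOV B, 3'. After: A=4 B=3 C=0 D=0 ZF=0 PC=2
Step 3: PC=2 exec 'SUB A, B'. After: A=1 B=3 C=0 D=0 ZF=0 PC=3
Step 4: PC=3 exec 'JNZ 5'. After: A=1 B=3 C=0 D=0 ZF=0 PC=5
Step 5: PC=5 exec 'HALT'. After: A=1 B=3 C=0 D=0 ZF=0 PC=5 HALTED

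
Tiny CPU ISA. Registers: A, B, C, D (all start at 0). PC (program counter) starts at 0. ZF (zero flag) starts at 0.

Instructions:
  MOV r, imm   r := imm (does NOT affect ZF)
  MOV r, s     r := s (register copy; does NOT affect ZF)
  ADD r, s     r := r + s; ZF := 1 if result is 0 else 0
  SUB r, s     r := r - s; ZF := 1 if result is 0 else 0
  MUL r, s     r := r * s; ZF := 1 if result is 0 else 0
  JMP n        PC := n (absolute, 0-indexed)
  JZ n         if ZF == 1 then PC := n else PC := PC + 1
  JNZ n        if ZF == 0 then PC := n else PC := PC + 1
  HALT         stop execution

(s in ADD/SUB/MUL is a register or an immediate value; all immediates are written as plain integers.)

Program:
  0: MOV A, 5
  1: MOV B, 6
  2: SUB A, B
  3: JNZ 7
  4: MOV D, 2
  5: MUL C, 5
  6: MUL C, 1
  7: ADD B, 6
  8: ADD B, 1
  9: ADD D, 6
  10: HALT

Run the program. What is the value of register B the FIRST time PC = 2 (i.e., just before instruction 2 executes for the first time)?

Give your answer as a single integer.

Step 1: PC=0 exec 'MOV A, 5'. After: A=5 B=0 C=0 D=0 ZF=0 PC=1
Step 2: PC=1 exec 'MOV B, 6'. After: A=5 B=6 C=0 D=0 ZF=0 PC=2
First time PC=2: B=6

6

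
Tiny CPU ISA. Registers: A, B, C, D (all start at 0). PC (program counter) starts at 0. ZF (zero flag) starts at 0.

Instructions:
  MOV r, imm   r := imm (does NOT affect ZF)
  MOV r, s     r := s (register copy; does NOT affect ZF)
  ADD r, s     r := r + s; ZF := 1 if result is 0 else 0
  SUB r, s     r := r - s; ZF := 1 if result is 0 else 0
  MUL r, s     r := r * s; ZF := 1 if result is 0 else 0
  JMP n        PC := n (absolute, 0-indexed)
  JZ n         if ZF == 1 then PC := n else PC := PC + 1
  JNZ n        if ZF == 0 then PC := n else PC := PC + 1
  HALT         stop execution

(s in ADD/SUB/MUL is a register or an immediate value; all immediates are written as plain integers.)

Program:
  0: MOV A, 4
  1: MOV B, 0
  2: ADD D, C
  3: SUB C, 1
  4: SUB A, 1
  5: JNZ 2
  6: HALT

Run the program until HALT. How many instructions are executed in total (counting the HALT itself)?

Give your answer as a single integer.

Answer: 19

Derivation:
Step 1: PC=0 exec 'MOV A, 4'. After: A=4 B=0 C=0 D=0 ZF=0 PC=1
Step 2: PC=1 exec 'MOV B, 0'. After: A=4 B=0 C=0 D=0 ZF=0 PC=2
Step 3: PC=2 exec 'ADD D, C'. After: A=4 B=0 C=0 D=0 ZF=1 PC=3
Step 4: PC=3 exec 'SUB C, 1'. After: A=4 B=0 C=-1 D=0 ZF=0 PC=4
Step 5: PC=4 exec 'SUB A, 1'. After: A=3 B=0 C=-1 D=0 ZF=0 PC=5
Step 6: PC=5 exec 'JNZ 2'. After: A=3 B=0 C=-1 D=0 ZF=0 PC=2
Step 7: PC=2 exec 'ADD D, C'. After: A=3 B=0 C=-1 D=-1 ZF=0 PC=3
Step 8: PC=3 exec 'SUB C, 1'. After: A=3 B=0 C=-2 D=-1 ZF=0 PC=4
Step 9: PC=4 exec 'SUB A, 1'. After: A=2 B=0 C=-2 D=-1 ZF=0 PC=5
Step 10: PC=5 exec 'JNZ 2'. After: A=2 B=0 C=-2 D=-1 ZF=0 PC=2
Step 11: PC=2 exec 'ADD D, C'. After: A=2 B=0 C=-2 D=-3 ZF=0 PC=3
Step 12: PC=3 exec 'SUB C, 1'. After: A=2 B=0 C=-3 D=-3 ZF=0 PC=4
Step 13: PC=4 exec 'SUB A, 1'. After: A=1 B=0 C=-3 D=-3 ZF=0 PC=5
Step 14: PC=5 exec 'JNZ 2'. After: A=1 B=0 C=-3 D=-3 ZF=0 PC=2
Step 15: PC=2 exec 'ADD D, C'. After: A=1 B=0 C=-3 D=-6 ZF=0 PC=3
Step 16: PC=3 exec 'SUB C, 1'. After: A=1 B=0 C=-4 D=-6 ZF=0 PC=4
Step 17: PC=4 exec 'SUB A, 1'. After: A=0 B=0 C=-4 D=-6 ZF=1 PC=5
Step 18: PC=5 exec 'JNZ 2'. After: A=0 B=0 C=-4 D=-6 ZF=1 PC=6
Step 19: PC=6 exec 'HALT'. After: A=0 B=0 C=-4 D=-6 ZF=1 PC=6 HALTED
Total instructions executed: 19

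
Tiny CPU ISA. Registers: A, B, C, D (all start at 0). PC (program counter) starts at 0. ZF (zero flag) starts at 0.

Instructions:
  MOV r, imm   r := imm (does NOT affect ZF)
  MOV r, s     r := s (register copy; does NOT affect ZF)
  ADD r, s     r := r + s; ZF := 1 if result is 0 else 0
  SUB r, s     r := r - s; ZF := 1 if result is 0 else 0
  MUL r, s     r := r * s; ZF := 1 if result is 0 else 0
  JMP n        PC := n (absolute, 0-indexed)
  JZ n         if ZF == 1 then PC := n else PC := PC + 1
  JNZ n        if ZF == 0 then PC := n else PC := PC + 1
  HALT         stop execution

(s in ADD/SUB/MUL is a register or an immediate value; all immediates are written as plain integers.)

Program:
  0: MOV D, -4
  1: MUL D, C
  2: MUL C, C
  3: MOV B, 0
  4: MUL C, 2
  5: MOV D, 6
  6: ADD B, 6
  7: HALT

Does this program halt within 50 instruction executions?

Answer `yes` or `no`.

Step 1: PC=0 exec 'MOV D, -4'. After: A=0 B=0 C=0 D=-4 ZF=0 PC=1
Step 2: PC=1 exec 'MUL D, C'. After: A=0 B=0 C=0 D=0 ZF=1 PC=2
Step 3: PC=2 exec 'MUL C, C'. After: A=0 B=0 C=0 D=0 ZF=1 PC=3
Step 4: PC=3 exec 'MOV B, 0'. After: A=0 B=0 C=0 D=0 ZF=1 PC=4
Step 5: PC=4 exec 'MUL C, 2'. After: A=0 B=0 C=0 D=0 ZF=1 PC=5
Step 6: PC=5 exec 'MOV D, 6'. After: A=0 B=0 C=0 D=6 ZF=1 PC=6
Step 7: PC=6 exec 'ADD B, 6'. After: A=0 B=6 C=0 D=6 ZF=0 PC=7
Step 8: PC=7 exec 'HALT'. After: A=0 B=6 C=0 D=6 ZF=0 PC=7 HALTED

Answer: yes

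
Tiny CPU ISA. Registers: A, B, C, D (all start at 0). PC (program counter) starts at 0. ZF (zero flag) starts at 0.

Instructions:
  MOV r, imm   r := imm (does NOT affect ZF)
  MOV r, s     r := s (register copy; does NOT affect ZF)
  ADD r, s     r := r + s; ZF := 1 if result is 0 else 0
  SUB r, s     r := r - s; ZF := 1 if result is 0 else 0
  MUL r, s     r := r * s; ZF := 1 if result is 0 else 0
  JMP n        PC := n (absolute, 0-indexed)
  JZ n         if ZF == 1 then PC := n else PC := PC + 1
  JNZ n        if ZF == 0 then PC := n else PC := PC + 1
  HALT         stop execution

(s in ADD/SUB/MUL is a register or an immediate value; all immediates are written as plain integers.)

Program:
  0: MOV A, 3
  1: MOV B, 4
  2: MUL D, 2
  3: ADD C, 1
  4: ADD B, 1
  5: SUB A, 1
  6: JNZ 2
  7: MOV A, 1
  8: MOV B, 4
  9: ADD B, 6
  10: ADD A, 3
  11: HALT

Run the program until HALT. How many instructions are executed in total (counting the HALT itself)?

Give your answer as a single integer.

Answer: 22

Derivation:
Step 1: PC=0 exec 'MOV A, 3'. After: A=3 B=0 C=0 D=0 ZF=0 PC=1
Step 2: PC=1 exec 'MOV B, 4'. After: A=3 B=4 C=0 D=0 ZF=0 PC=2
Step 3: PC=2 exec 'MUL D, 2'. After: A=3 B=4 C=0 D=0 ZF=1 PC=3
Step 4: PC=3 exec 'ADD C, 1'. After: A=3 B=4 C=1 D=0 ZF=0 PC=4
Step 5: PC=4 exec 'ADD B, 1'. After: A=3 B=5 C=1 D=0 ZF=0 PC=5
Step 6: PC=5 exec 'SUB A, 1'. After: A=2 B=5 C=1 D=0 ZF=0 PC=6
Step 7: PC=6 exec 'JNZ 2'. After: A=2 B=5 C=1 D=0 ZF=0 PC=2
Step 8: PC=2 exec 'MUL D, 2'. After: A=2 B=5 C=1 D=0 ZF=1 PC=3
Step 9: PC=3 exec 'ADD C, 1'. After: A=2 B=5 C=2 D=0 ZF=0 PC=4
Step 10: PC=4 exec 'ADD B, 1'. After: A=2 B=6 C=2 D=0 ZF=0 PC=5
Step 11: PC=5 exec 'SUB A, 1'. After: A=1 B=6 C=2 D=0 ZF=0 PC=6
Step 12: PC=6 exec 'JNZ 2'. After: A=1 B=6 C=2 D=0 ZF=0 PC=2
Step 13: PC=2 exec 'MUL D, 2'. After: A=1 B=6 C=2 D=0 ZF=1 PC=3
Step 14: PC=3 exec 'ADD C, 1'. After: A=1 B=6 C=3 D=0 ZF=0 PC=4
Step 15: PC=4 exec 'ADD B, 1'. After: A=1 B=7 C=3 D=0 ZF=0 PC=5
Step 16: PC=5 exec 'SUB A, 1'. After: A=0 B=7 C=3 D=0 ZF=1 PC=6
Step 17: PC=6 exec 'JNZ 2'. After: A=0 B=7 C=3 D=0 ZF=1 PC=7
Step 18: PC=7 exec 'MOV A, 1'. After: A=1 B=7 C=3 D=0 ZF=1 PC=8
Step 19: PC=8 exec 'MOV B, 4'. After: A=1 B=4 C=3 D=0 ZF=1 PC=9
Step 20: PC=9 exec 'ADD B, 6'. After: A=1 B=10 C=3 D=0 ZF=0 PC=10
Step 21: PC=10 exec 'ADD A, 3'. After: A=4 B=10 C=3 D=0 ZF=0 PC=11
Step 22: PC=11 exec 'HALT'. After: A=4 B=10 C=3 D=0 ZF=0 PC=11 HALTED
Total instructions executed: 22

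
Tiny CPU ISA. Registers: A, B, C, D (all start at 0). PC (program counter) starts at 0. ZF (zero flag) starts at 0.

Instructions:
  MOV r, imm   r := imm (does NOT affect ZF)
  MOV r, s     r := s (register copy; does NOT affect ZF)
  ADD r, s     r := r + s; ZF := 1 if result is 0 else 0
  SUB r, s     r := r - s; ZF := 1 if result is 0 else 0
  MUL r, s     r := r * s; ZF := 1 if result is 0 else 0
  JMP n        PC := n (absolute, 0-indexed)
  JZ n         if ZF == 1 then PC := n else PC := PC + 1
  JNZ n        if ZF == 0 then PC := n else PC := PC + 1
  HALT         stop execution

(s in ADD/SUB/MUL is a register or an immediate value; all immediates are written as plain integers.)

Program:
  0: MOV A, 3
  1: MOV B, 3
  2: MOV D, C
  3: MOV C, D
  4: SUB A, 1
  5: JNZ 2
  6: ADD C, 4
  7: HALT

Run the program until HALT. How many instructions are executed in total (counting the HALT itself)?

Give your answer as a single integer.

Step 1: PC=0 exec 'MOV A, 3'. After: A=3 B=0 C=0 D=0 ZF=0 PC=1
Step 2: PC=1 exec 'MOV B, 3'. After: A=3 B=3 C=0 D=0 ZF=0 PC=2
Step 3: PC=2 exec 'MOV D, C'. After: A=3 B=3 C=0 D=0 ZF=0 PC=3
Step 4: PC=3 exec 'MOV C, D'. After: A=3 B=3 C=0 D=0 ZF=0 PC=4
Step 5: PC=4 exec 'SUB A, 1'. After: A=2 B=3 C=0 D=0 ZF=0 PC=5
Step 6: PC=5 exec 'JNZ 2'. After: A=2 B=3 C=0 D=0 ZF=0 PC=2
Step 7: PC=2 exec 'MOV D, C'. After: A=2 B=3 C=0 D=0 ZF=0 PC=3
Step 8: PC=3 exec 'MOV C, D'. After: A=2 B=3 C=0 D=0 ZF=0 PC=4
Step 9: PC=4 exec 'SUB A, 1'. After: A=1 B=3 C=0 D=0 ZF=0 PC=5
Step 10: PC=5 exec 'JNZ 2'. After: A=1 B=3 C=0 D=0 ZF=0 PC=2
Step 11: PC=2 exec 'MOV D, C'. After: A=1 B=3 C=0 D=0 ZF=0 PC=3
Step 12: PC=3 exec 'MOV C, D'. After: A=1 B=3 C=0 D=0 ZF=0 PC=4
Step 13: PC=4 exec 'SUB A, 1'. After: A=0 B=3 C=0 D=0 ZF=1 PC=5
Step 14: PC=5 exec 'JNZ 2'. After: A=0 B=3 C=0 D=0 ZF=1 PC=6
Step 15: PC=6 exec 'ADD C, 4'. After: A=0 B=3 C=4 D=0 ZF=0 PC=7
Step 16: PC=7 exec 'HALT'. After: A=0 B=3 C=4 D=0 ZF=0 PC=7 HALTED
Total instructions executed: 16

Answer: 16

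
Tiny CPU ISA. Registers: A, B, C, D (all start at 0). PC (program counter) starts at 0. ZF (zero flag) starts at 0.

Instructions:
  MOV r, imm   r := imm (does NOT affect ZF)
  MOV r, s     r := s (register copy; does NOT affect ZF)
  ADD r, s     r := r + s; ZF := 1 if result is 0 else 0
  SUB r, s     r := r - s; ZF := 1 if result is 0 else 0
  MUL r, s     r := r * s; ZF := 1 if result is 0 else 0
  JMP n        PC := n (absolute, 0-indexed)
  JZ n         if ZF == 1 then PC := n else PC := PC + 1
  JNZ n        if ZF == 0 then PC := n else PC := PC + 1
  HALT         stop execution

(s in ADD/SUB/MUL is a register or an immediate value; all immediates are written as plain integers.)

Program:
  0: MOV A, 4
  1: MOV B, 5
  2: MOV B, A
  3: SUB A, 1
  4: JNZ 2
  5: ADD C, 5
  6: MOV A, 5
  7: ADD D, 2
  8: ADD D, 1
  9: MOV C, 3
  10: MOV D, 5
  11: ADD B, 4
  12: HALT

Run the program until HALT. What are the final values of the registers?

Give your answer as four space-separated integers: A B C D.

Step 1: PC=0 exec 'MOV A, 4'. After: A=4 B=0 C=0 D=0 ZF=0 PC=1
Step 2: PC=1 exec 'MOV B, 5'. After: A=4 B=5 C=0 D=0 ZF=0 PC=2
Step 3: PC=2 exec 'MOV B, A'. After: A=4 B=4 C=0 D=0 ZF=0 PC=3
Step 4: PC=3 exec 'SUB A, 1'. After: A=3 B=4 C=0 D=0 ZF=0 PC=4
Step 5: PC=4 exec 'JNZ 2'. After: A=3 B=4 C=0 D=0 ZF=0 PC=2
Step 6: PC=2 exec 'MOV B, A'. After: A=3 B=3 C=0 D=0 ZF=0 PC=3
Step 7: PC=3 exec 'SUB A, 1'. After: A=2 B=3 C=0 D=0 ZF=0 PC=4
Step 8: PC=4 exec 'JNZ 2'. After: A=2 B=3 C=0 D=0 ZF=0 PC=2
Step 9: PC=2 exec 'MOV B, A'. After: A=2 B=2 C=0 D=0 ZF=0 PC=3
Step 10: PC=3 exec 'SUB A, 1'. After: A=1 B=2 C=0 D=0 ZF=0 PC=4
Step 11: PC=4 exec 'JNZ 2'. After: A=1 B=2 C=0 D=0 ZF=0 PC=2
Step 12: PC=2 exec 'MOV B, A'. After: A=1 B=1 C=0 D=0 ZF=0 PC=3
Step 13: PC=3 exec 'SUB A, 1'. After: A=0 B=1 C=0 D=0 ZF=1 PC=4
Step 14: PC=4 exec 'JNZ 2'. After: A=0 B=1 C=0 D=0 ZF=1 PC=5
Step 15: PC=5 exec 'ADD C, 5'. After: A=0 B=1 C=5 D=0 ZF=0 PC=6
Step 16: PC=6 exec 'MOV A, 5'. After: A=5 B=1 C=5 D=0 ZF=0 PC=7
Step 17: PC=7 exec 'ADD D, 2'. After: A=5 B=1 C=5 D=2 ZF=0 PC=8
Step 18: PC=8 exec 'ADD D, 1'. After: A=5 B=1 C=5 D=3 ZF=0 PC=9
Step 19: PC=9 exec 'MOV C, 3'. After: A=5 B=1 C=3 D=3 ZF=0 PC=10
Step 20: PC=10 exec 'MOV D, 5'. After: A=5 B=1 C=3 D=5 ZF=0 PC=11
Step 21: PC=11 exec 'ADD B, 4'. After: A=5 B=5 C=3 D=5 ZF=0 PC=12
Step 22: PC=12 exec 'HALT'. After: A=5 B=5 C=3 D=5 ZF=0 PC=12 HALTED

Answer: 5 5 3 5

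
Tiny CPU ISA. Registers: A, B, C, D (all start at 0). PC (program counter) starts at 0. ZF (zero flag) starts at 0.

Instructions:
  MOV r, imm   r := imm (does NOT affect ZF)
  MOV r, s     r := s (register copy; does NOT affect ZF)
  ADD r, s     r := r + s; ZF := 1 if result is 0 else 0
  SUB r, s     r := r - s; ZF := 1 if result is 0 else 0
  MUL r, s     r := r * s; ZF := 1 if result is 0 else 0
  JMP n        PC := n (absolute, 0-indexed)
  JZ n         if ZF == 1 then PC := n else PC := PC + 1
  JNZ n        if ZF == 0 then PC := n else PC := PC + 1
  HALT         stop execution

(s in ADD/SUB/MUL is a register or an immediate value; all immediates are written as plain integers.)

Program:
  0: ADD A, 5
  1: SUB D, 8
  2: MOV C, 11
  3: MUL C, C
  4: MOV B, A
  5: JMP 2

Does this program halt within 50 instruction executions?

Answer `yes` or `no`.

Answer: no

Derivation:
Step 1: PC=0 exec 'ADD A, 5'. After: A=5 B=0 C=0 D=0 ZF=0 PC=1
Step 2: PC=1 exec 'SUB D, 8'. After: A=5 B=0 C=0 D=-8 ZF=0 PC=2
Step 3: PC=2 exec 'MOV C, 11'. After: A=5 B=0 C=11 D=-8 ZF=0 PC=3
Step 4: PC=3 exec 'MUL C, C'. After: A=5 B=0 C=121 D=-8 ZF=0 PC=4
Step 5: PC=4 exec 'MOV B, A'. After: A=5 B=5 C=121 D=-8 ZF=0 PC=5
Step 6: PC=5 exec 'JMP 2'. After: A=5 B=5 C=121 D=-8 ZF=0 PC=2
Step 7: PC=2 exec 'MOV C, 11'. After: A=5 B=5 C=11 D=-8 ZF=0 PC=3
Step 8: PC=3 exec 'MUL C, C'. After: A=5 B=5 C=121 D=-8 ZF=0 PC=4
Step 9: PC=4 exec 'MOV B, A'. After: A=5 B=5 C=121 D=-8 ZF=0 PC=5
State after step 9 equals state after step 5: the program is in a cycle of length 4 and will never halt.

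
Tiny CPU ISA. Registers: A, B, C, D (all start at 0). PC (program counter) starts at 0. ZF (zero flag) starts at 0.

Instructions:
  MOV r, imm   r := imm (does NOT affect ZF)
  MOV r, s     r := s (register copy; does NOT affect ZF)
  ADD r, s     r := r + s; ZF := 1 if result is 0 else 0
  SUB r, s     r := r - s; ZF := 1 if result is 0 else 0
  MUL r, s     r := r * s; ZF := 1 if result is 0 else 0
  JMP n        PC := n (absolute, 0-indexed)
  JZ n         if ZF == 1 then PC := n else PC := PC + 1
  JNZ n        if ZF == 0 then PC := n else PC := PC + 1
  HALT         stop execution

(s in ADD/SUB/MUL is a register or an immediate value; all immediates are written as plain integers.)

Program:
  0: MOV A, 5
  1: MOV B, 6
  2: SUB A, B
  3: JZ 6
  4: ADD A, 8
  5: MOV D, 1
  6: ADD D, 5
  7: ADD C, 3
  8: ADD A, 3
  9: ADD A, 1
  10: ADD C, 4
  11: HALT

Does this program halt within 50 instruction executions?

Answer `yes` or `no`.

Step 1: PC=0 exec 'MOV A, 5'. After: A=5 B=0 C=0 D=0 ZF=0 PC=1
Step 2: PC=1 exec 'MOV B, 6'. After: A=5 B=6 C=0 D=0 ZF=0 PC=2
Step 3: PC=2 exec 'SUB A, B'. After: A=-1 B=6 C=0 D=0 ZF=0 PC=3
Step 4: PC=3 exec 'JZ 6'. After: A=-1 B=6 C=0 D=0 ZF=0 PC=4
Step 5: PC=4 exec 'ADD A, 8'. After: A=7 B=6 C=0 D=0 ZF=0 PC=5
Step 6: PC=5 exec 'MOV D, 1'. After: A=7 B=6 C=0 D=1 ZF=0 PC=6
Step 7: PC=6 exec 'ADD D, 5'. After: A=7 B=6 C=0 D=6 ZF=0 PC=7
Step 8: PC=7 exec 'ADD C, 3'. After: A=7 B=6 C=3 D=6 ZF=0 PC=8
Step 9: PC=8 exec 'ADD A, 3'. After: A=10 B=6 C=3 D=6 ZF=0 PC=9
Step 10: PC=9 exec 'ADD A, 1'. After: A=11 B=6 C=3 D=6 ZF=0 PC=10
Step 11: PC=10 exec 'ADD C, 4'. After: A=11 B=6 C=7 D=6 ZF=0 PC=11
Step 12: PC=11 exec 'HALT'. After: A=11 B=6 C=7 D=6 ZF=0 PC=11 HALTED

Answer: yes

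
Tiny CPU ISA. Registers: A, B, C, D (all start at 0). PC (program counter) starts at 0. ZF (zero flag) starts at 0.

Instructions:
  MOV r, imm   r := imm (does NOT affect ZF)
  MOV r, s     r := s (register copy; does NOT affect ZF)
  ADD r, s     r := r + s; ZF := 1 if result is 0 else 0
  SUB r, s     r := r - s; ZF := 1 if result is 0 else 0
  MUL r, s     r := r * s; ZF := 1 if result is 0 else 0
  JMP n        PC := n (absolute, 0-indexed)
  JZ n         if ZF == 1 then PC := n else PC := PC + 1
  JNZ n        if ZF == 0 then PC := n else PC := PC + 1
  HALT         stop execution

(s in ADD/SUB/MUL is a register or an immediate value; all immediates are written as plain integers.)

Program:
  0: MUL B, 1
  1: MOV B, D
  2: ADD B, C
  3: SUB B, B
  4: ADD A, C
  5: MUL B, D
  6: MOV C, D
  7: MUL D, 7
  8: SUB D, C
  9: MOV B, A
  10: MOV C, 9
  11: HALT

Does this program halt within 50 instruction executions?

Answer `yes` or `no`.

Step 1: PC=0 exec 'MUL B, 1'. After: A=0 B=0 C=0 D=0 ZF=1 PC=1
Step 2: PC=1 exec 'MOV B, D'. After: A=0 B=0 C=0 D=0 ZF=1 PC=2
Step 3: PC=2 exec 'ADD B, C'. After: A=0 B=0 C=0 D=0 ZF=1 PC=3
Step 4: PC=3 exec 'SUB B, B'. After: A=0 B=0 C=0 D=0 ZF=1 PC=4
Step 5: PC=4 exec 'ADD A, C'. After: A=0 B=0 C=0 D=0 ZF=1 PC=5
Step 6: PC=5 exec 'MUL B, D'. After: A=0 B=0 C=0 D=0 ZF=1 PC=6
Step 7: PC=6 exec 'MOV C, D'. After: A=0 B=0 C=0 D=0 ZF=1 PC=7
Step 8: PC=7 exec 'MUL D, 7'. After: A=0 B=0 C=0 D=0 ZF=1 PC=8
Step 9: PC=8 exec 'SUB D, C'. After: A=0 B=0 C=0 D=0 ZF=1 PC=9
Step 10: PC=9 exec 'MOV B, A'. After: A=0 B=0 C=0 D=0 ZF=1 PC=10
Step 11: PC=10 exec 'MOV C, 9'. After: A=0 B=0 C=9 D=0 ZF=1 PC=11
Step 12: PC=11 exec 'HALT'. After: A=0 B=0 C=9 D=0 ZF=1 PC=11 HALTED

Answer: yes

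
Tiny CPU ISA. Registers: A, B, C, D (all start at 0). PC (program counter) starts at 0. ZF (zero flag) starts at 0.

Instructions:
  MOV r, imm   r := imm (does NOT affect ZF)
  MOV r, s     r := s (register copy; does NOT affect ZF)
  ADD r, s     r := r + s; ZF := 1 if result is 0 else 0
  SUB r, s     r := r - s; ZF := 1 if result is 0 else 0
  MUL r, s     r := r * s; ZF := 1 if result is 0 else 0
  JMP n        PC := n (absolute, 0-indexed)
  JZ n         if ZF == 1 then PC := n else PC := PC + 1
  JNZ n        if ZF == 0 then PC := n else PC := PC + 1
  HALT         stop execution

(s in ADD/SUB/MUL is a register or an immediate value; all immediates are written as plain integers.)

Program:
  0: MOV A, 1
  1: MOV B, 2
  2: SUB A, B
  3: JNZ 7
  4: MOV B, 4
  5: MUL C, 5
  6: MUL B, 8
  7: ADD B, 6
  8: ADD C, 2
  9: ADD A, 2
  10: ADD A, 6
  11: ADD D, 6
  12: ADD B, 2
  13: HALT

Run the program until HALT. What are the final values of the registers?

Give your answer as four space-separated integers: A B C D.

Step 1: PC=0 exec 'MOV A, 1'. After: A=1 B=0 C=0 D=0 ZF=0 PC=1
Step 2: PC=1 exec 'MOV B, 2'. After: A=1 B=2 C=0 D=0 ZF=0 PC=2
Step 3: PC=2 exec 'SUB A, B'. After: A=-1 B=2 C=0 D=0 ZF=0 PC=3
Step 4: PC=3 exec 'JNZ 7'. After: A=-1 B=2 C=0 D=0 ZF=0 PC=7
Step 5: PC=7 exec 'ADD B, 6'. After: A=-1 B=8 C=0 D=0 ZF=0 PC=8
Step 6: PC=8 exec 'ADD C, 2'. After: A=-1 B=8 C=2 D=0 ZF=0 PC=9
Step 7: PC=9 exec 'ADD A, 2'. After: A=1 B=8 C=2 D=0 ZF=0 PC=10
Step 8: PC=10 exec 'ADD A, 6'. After: A=7 B=8 C=2 D=0 ZF=0 PC=11
Step 9: PC=11 exec 'ADD D, 6'. After: A=7 B=8 C=2 D=6 ZF=0 PC=12
Step 10: PC=12 exec 'ADD B, 2'. After: A=7 B=10 C=2 D=6 ZF=0 PC=13
Step 11: PC=13 exec 'HALT'. After: A=7 B=10 C=2 D=6 ZF=0 PC=13 HALTED

Answer: 7 10 2 6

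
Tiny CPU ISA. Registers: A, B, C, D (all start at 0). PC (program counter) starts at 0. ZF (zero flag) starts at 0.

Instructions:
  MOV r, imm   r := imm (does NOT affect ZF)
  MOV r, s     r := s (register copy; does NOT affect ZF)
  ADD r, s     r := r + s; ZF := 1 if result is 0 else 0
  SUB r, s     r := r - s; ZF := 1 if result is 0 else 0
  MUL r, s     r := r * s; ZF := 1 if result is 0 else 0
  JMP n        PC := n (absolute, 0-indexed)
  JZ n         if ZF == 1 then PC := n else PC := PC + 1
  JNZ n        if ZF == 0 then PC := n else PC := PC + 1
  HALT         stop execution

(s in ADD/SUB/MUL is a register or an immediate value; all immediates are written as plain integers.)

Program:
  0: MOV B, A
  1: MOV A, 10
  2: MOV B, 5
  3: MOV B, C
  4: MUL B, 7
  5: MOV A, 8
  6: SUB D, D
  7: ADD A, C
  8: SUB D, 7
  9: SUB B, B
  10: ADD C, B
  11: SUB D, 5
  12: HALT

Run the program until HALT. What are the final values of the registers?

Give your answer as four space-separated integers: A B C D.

Step 1: PC=0 exec 'MOV B, A'. After: A=0 B=0 C=0 D=0 ZF=0 PC=1
Step 2: PC=1 exec 'MOV A, 10'. After: A=10 B=0 C=0 D=0 ZF=0 PC=2
Step 3: PC=2 exec 'MOV B, 5'. After: A=10 B=5 C=0 D=0 ZF=0 PC=3
Step 4: PC=3 exec 'MOV B, C'. After: A=10 B=0 C=0 D=0 ZF=0 PC=4
Step 5: PC=4 exec 'MUL B, 7'. After: A=10 B=0 C=0 D=0 ZF=1 PC=5
Step 6: PC=5 exec 'MOV A, 8'. After: A=8 B=0 C=0 D=0 ZF=1 PC=6
Step 7: PC=6 exec 'SUB D, D'. After: A=8 B=0 C=0 D=0 ZF=1 PC=7
Step 8: PC=7 exec 'ADD A, C'. After: A=8 B=0 C=0 D=0 ZF=0 PC=8
Step 9: PC=8 exec 'SUB D, 7'. After: A=8 B=0 C=0 D=-7 ZF=0 PC=9
Step 10: PC=9 exec 'SUB B, B'. After: A=8 B=0 C=0 D=-7 ZF=1 PC=10
Step 11: PC=10 exec 'ADD C, B'. After: A=8 B=0 C=0 D=-7 ZF=1 PC=11
Step 12: PC=11 exec 'SUB D, 5'. After: A=8 B=0 C=0 D=-12 ZF=0 PC=12
Step 13: PC=12 exec 'HALT'. After: A=8 B=0 C=0 D=-12 ZF=0 PC=12 HALTED

Answer: 8 0 0 -12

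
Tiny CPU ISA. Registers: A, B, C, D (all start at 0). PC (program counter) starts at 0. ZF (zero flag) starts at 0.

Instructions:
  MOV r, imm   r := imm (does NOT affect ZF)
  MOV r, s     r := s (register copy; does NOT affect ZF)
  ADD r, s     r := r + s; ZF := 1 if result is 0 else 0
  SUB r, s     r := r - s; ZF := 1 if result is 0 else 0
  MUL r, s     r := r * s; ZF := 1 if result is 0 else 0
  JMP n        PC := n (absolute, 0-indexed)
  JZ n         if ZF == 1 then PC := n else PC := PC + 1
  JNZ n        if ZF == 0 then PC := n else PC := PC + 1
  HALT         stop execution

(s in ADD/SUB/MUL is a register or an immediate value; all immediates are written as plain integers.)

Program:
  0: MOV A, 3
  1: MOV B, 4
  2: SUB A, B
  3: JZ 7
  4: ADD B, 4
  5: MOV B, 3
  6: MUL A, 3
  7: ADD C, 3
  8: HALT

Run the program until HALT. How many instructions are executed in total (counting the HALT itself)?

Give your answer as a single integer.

Step 1: PC=0 exec 'MOV A, 3'. After: A=3 B=0 C=0 D=0 ZF=0 PC=1
Step 2: PC=1 exec 'MOV B, 4'. After: A=3 B=4 C=0 D=0 ZF=0 PC=2
Step 3: PC=2 exec 'SUB A, B'. After: A=-1 B=4 C=0 D=0 ZF=0 PC=3
Step 4: PC=3 exec 'JZ 7'. After: A=-1 B=4 C=0 D=0 ZF=0 PC=4
Step 5: PC=4 exec 'ADD B, 4'. After: A=-1 B=8 C=0 D=0 ZF=0 PC=5
Step 6: PC=5 exec 'MOV B, 3'. After: A=-1 B=3 C=0 D=0 ZF=0 PC=6
Step 7: PC=6 exec 'MUL A, 3'. After: A=-3 B=3 C=0 D=0 ZF=0 PC=7
Step 8: PC=7 exec 'ADD C, 3'. After: A=-3 B=3 C=3 D=0 ZF=0 PC=8
Step 9: PC=8 exec 'HALT'. After: A=-3 B=3 C=3 D=0 ZF=0 PC=8 HALTED
Total instructions executed: 9

Answer: 9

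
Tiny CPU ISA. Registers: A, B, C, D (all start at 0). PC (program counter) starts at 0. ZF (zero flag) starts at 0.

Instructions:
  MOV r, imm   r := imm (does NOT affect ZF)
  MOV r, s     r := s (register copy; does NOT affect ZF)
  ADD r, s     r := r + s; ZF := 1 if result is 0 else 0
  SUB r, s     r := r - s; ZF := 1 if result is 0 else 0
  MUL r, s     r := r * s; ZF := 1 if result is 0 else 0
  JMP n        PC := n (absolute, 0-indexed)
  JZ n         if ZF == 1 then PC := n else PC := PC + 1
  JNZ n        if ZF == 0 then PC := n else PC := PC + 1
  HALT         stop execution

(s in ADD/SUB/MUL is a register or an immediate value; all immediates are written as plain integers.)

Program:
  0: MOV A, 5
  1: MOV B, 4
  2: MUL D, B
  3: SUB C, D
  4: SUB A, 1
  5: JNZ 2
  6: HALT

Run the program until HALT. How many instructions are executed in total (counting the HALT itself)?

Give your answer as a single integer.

Answer: 23

Derivation:
Step 1: PC=0 exec 'MOV A, 5'. After: A=5 B=0 C=0 D=0 ZF=0 PC=1
Step 2: PC=1 exec 'MOV B, 4'. After: A=5 B=4 C=0 D=0 ZF=0 PC=2
Step 3: PC=2 exec 'MUL D, B'. After: A=5 B=4 C=0 D=0 ZF=1 PC=3
Step 4: PC=3 exec 'SUB C, D'. After: A=5 B=4 C=0 D=0 ZF=1 PC=4
Step 5: PC=4 exec 'SUB A, 1'. After: A=4 B=4 C=0 D=0 ZF=0 PC=5
Step 6: PC=5 exec 'JNZ 2'. After: A=4 B=4 C=0 D=0 ZF=0 PC=2
Step 7: PC=2 exec 'MUL D, B'. After: A=4 B=4 C=0 D=0 ZF=1 PC=3
Step 8: PC=3 exec 'SUB C, D'. After: A=4 B=4 C=0 D=0 ZF=1 PC=4
Step 9: PC=4 exec 'SUB A, 1'. After: A=3 B=4 C=0 D=0 ZF=0 PC=5
Step 10: PC=5 exec 'JNZ 2'. After: A=3 B=4 C=0 D=0 ZF=0 PC=2
Step 11: PC=2 exec 'MUL D, B'. After: A=3 B=4 C=0 D=0 ZF=1 PC=3
Step 12: PC=3 exec 'SUB C, D'. After: A=3 B=4 C=0 D=0 ZF=1 PC=4
Step 13: PC=4 exec 'SUB A, 1'. After: A=2 B=4 C=0 D=0 ZF=0 PC=5
Step 14: PC=5 exec 'JNZ 2'. After: A=2 B=4 C=0 D=0 ZF=0 PC=2
Step 15: PC=2 exec 'MUL D, B'. After: A=2 B=4 C=0 D=0 ZF=1 PC=3
Step 16: PC=3 exec 'SUB C, D'. After: A=2 B=4 C=0 D=0 ZF=1 PC=4
Step 17: PC=4 exec 'SUB A, 1'. After: A=1 B=4 C=0 D=0 ZF=0 PC=5
Step 18: PC=5 exec 'JNZ 2'. After: A=1 B=4 C=0 D=0 ZF=0 PC=2
Step 19: PC=2 exec 'MUL D, B'. After: A=1 B=4 C=0 D=0 ZF=1 PC=3
Step 20: PC=3 exec 'SUB C, D'. After: A=1 B=4 C=0 D=0 ZF=1 PC=4
Step 21: PC=4 exec 'SUB A, 1'. After: A=0 B=4 C=0 D=0 ZF=1 PC=5
Step 22: PC=5 exec 'JNZ 2'. After: A=0 B=4 C=0 D=0 ZF=1 PC=6
Step 23: PC=6 exec 'HALT'. After: A=0 B=4 C=0 D=0 ZF=1 PC=6 HALTED
Total instructions executed: 23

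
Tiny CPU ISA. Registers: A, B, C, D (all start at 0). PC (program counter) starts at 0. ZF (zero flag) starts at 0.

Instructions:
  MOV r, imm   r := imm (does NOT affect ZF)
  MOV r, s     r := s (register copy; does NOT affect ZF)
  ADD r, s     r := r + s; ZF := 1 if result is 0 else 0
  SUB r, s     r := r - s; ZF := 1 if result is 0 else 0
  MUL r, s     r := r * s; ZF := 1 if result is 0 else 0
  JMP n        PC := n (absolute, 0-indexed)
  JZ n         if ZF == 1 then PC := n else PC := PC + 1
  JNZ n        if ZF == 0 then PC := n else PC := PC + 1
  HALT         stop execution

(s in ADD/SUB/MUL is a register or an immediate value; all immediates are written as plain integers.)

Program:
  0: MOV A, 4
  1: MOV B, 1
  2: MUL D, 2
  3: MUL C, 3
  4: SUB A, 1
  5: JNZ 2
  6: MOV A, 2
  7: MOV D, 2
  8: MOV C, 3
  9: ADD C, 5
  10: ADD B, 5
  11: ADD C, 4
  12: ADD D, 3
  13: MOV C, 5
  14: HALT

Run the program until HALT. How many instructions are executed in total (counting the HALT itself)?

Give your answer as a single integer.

Step 1: PC=0 exec 'MOV A, 4'. After: A=4 B=0 C=0 D=0 ZF=0 PC=1
Step 2: PC=1 exec 'MOV B, 1'. After: A=4 B=1 C=0 D=0 ZF=0 PC=2
Step 3: PC=2 exec 'MUL D, 2'. After: A=4 B=1 C=0 D=0 ZF=1 PC=3
Step 4: PC=3 exec 'MUL C, 3'. After: A=4 B=1 C=0 D=0 ZF=1 PC=4
Step 5: PC=4 exec 'SUB A, 1'. After: A=3 B=1 C=0 D=0 ZF=0 PC=5
Step 6: PC=5 exec 'JNZ 2'. After: A=3 B=1 C=0 D=0 ZF=0 PC=2
Step 7: PC=2 exec 'MUL D, 2'. After: A=3 B=1 C=0 D=0 ZF=1 PC=3
Step 8: PC=3 exec 'MUL C, 3'. After: A=3 B=1 C=0 D=0 ZF=1 PC=4
Step 9: PC=4 exec 'SUB A, 1'. After: A=2 B=1 C=0 D=0 ZF=0 PC=5
Step 10: PC=5 exec 'JNZ 2'. After: A=2 B=1 C=0 D=0 ZF=0 PC=2
Step 11: PC=2 exec 'MUL D, 2'. After: A=2 B=1 C=0 D=0 ZF=1 PC=3
Step 12: PC=3 exec 'MUL C, 3'. After: A=2 B=1 C=0 D=0 ZF=1 PC=4
Step 13: PC=4 exec 'SUB A, 1'. After: A=1 B=1 C=0 D=0 ZF=0 PC=5
Step 14: PC=5 exec 'JNZ 2'. After: A=1 B=1 C=0 D=0 ZF=0 PC=2
Step 15: PC=2 exec 'MUL D, 2'. After: A=1 B=1 C=0 D=0 ZF=1 PC=3
Step 16: PC=3 exec 'MUL C, 3'. After: A=1 B=1 C=0 D=0 ZF=1 PC=4
Step 17: PC=4 exec 'SUB A, 1'. After: A=0 B=1 C=0 D=0 ZF=1 PC=5
Step 18: PC=5 exec 'JNZ 2'. After: A=0 B=1 C=0 D=0 ZF=1 PC=6
Step 19: PC=6 exec 'MOV A, 2'. After: A=2 B=1 C=0 D=0 ZF=1 PC=7
Step 20: PC=7 exec 'MOV D, 2'. After: A=2 B=1 C=0 D=2 ZF=1 PC=8
Step 21: PC=8 exec 'MOV C, 3'. After: A=2 B=1 C=3 D=2 ZF=1 PC=9
Step 22: PC=9 exec 'ADD C, 5'. After: A=2 B=1 C=8 D=2 ZF=0 PC=10
Step 23: PC=10 exec 'ADD B, 5'. After: A=2 B=6 C=8 D=2 ZF=0 PC=11
Step 24: PC=11 exec 'ADD C, 4'. After: A=2 B=6 C=12 D=2 ZF=0 PC=12
Step 25: PC=12 exec 'ADD D, 3'. After: A=2 B=6 C=12 D=5 ZF=0 PC=13
Step 26: PC=13 exec 'MOV C, 5'. After: A=2 B=6 C=5 D=5 ZF=0 PC=14
Step 27: PC=14 exec 'HALT'. After: A=2 B=6 C=5 D=5 ZF=0 PC=14 HALTED
Total instructions executed: 27

Answer: 27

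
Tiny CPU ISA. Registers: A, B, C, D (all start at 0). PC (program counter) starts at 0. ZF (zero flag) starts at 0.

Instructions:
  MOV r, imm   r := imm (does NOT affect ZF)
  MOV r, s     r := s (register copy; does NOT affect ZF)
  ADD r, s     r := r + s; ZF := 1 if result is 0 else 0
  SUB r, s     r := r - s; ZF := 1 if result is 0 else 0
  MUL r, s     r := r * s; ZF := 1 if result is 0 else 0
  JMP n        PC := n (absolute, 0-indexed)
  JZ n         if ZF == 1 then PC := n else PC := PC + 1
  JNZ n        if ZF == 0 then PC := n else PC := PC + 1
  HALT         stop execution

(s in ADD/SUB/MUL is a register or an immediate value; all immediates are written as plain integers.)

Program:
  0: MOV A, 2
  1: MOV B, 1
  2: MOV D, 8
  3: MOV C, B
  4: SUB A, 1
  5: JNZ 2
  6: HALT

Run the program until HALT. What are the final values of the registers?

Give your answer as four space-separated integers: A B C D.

Answer: 0 1 1 8

Derivation:
Step 1: PC=0 exec 'MOV A, 2'. After: A=2 B=0 C=0 D=0 ZF=0 PC=1
Step 2: PC=1 exec 'MOV B, 1'. After: A=2 B=1 C=0 D=0 ZF=0 PC=2
Step 3: PC=2 exec 'MOV D, 8'. After: A=2 B=1 C=0 D=8 ZF=0 PC=3
Step 4: PC=3 exec 'MOV C, B'. After: A=2 B=1 C=1 D=8 ZF=0 PC=4
Step 5: PC=4 exec 'SUB A, 1'. After: A=1 B=1 C=1 D=8 ZF=0 PC=5
Step 6: PC=5 exec 'JNZ 2'. After: A=1 B=1 C=1 D=8 ZF=0 PC=2
Step 7: PC=2 exec 'MOV D, 8'. After: A=1 B=1 C=1 D=8 ZF=0 PC=3
Step 8: PC=3 exec 'MOV C, B'. After: A=1 B=1 C=1 D=8 ZF=0 PC=4
Step 9: PC=4 exec 'SUB A, 1'. After: A=0 B=1 C=1 D=8 ZF=1 PC=5
Step 10: PC=5 exec 'JNZ 2'. After: A=0 B=1 C=1 D=8 ZF=1 PC=6
Step 11: PC=6 exec 'HALT'. After: A=0 B=1 C=1 D=8 ZF=1 PC=6 HALTED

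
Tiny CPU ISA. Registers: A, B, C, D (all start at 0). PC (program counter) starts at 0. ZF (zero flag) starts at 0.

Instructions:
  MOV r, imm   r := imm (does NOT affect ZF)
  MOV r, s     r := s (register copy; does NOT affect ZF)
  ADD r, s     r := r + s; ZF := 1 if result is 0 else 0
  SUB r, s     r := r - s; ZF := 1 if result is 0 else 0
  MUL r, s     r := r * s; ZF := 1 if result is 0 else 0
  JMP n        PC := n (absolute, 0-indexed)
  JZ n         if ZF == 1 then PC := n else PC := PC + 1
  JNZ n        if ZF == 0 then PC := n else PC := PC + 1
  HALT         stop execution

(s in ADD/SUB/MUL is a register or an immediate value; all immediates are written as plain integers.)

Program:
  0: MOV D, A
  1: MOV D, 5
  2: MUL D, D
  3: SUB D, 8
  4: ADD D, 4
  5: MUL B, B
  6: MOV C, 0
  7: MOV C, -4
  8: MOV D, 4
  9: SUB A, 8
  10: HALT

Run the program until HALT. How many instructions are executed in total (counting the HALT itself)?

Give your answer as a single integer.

Step 1: PC=0 exec 'MOV D, A'. After: A=0 B=0 C=0 D=0 ZF=0 PC=1
Step 2: PC=1 exec 'MOV D, 5'. After: A=0 B=0 C=0 D=5 ZF=0 PC=2
Step 3: PC=2 exec 'MUL D, D'. After: A=0 B=0 C=0 D=25 ZF=0 PC=3
Step 4: PC=3 exec 'SUB D, 8'. After: A=0 B=0 C=0 D=17 ZF=0 PC=4
Step 5: PC=4 exec 'ADD D, 4'. After: A=0 B=0 C=0 D=21 ZF=0 PC=5
Step 6: PC=5 exec 'MUL B, B'. After: A=0 B=0 C=0 D=21 ZF=1 PC=6
Step 7: PC=6 exec 'MOV C, 0'. After: A=0 B=0 C=0 D=21 ZF=1 PC=7
Step 8: PC=7 exec 'MOV C, -4'. After: A=0 B=0 C=-4 D=21 ZF=1 PC=8
Step 9: PC=8 exec 'MOV D, 4'. After: A=0 B=0 C=-4 D=4 ZF=1 PC=9
Step 10: PC=9 exec 'SUB A, 8'. After: A=-8 B=0 C=-4 D=4 ZF=0 PC=10
Step 11: PC=10 exec 'HALT'. After: A=-8 B=0 C=-4 D=4 ZF=0 PC=10 HALTED
Total instructions executed: 11

Answer: 11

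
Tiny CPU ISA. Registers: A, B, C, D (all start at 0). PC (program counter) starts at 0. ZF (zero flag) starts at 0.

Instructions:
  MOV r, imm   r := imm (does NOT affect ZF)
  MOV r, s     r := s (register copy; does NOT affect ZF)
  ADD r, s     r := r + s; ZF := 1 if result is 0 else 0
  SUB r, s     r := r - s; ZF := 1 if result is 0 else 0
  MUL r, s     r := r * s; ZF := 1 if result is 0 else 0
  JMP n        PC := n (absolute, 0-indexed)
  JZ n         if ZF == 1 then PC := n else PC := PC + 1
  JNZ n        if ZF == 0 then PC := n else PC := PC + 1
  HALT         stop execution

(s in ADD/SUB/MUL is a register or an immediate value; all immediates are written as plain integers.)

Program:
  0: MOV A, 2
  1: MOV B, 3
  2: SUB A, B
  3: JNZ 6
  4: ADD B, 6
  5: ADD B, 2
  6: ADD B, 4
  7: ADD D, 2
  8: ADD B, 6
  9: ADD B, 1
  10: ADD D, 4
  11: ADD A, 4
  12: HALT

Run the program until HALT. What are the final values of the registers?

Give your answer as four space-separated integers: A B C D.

Step 1: PC=0 exec 'MOV A, 2'. After: A=2 B=0 C=0 D=0 ZF=0 PC=1
Step 2: PC=1 exec 'MOV B, 3'. After: A=2 B=3 C=0 D=0 ZF=0 PC=2
Step 3: PC=2 exec 'SUB A, B'. After: A=-1 B=3 C=0 D=0 ZF=0 PC=3
Step 4: PC=3 exec 'JNZ 6'. After: A=-1 B=3 C=0 D=0 ZF=0 PC=6
Step 5: PC=6 exec 'ADD B, 4'. After: A=-1 B=7 C=0 D=0 ZF=0 PC=7
Step 6: PC=7 exec 'ADD D, 2'. After: A=-1 B=7 C=0 D=2 ZF=0 PC=8
Step 7: PC=8 exec 'ADD B, 6'. After: A=-1 B=13 C=0 D=2 ZF=0 PC=9
Step 8: PC=9 exec 'ADD B, 1'. After: A=-1 B=14 C=0 D=2 ZF=0 PC=10
Step 9: PC=10 exec 'ADD D, 4'. After: A=-1 B=14 C=0 D=6 ZF=0 PC=11
Step 10: PC=11 exec 'ADD A, 4'. After: A=3 B=14 C=0 D=6 ZF=0 PC=12
Step 11: PC=12 exec 'HALT'. After: A=3 B=14 C=0 D=6 ZF=0 PC=12 HALTED

Answer: 3 14 0 6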